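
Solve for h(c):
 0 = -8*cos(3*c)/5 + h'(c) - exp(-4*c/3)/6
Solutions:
 h(c) = C1 + 8*sin(3*c)/15 - exp(-4*c/3)/8


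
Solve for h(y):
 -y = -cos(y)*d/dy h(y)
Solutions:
 h(y) = C1 + Integral(y/cos(y), y)


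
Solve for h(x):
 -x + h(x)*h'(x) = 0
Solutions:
 h(x) = -sqrt(C1 + x^2)
 h(x) = sqrt(C1 + x^2)


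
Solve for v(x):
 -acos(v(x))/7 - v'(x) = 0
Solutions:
 Integral(1/acos(_y), (_y, v(x))) = C1 - x/7


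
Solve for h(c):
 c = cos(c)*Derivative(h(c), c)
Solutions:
 h(c) = C1 + Integral(c/cos(c), c)


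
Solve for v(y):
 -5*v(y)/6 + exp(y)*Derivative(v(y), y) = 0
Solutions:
 v(y) = C1*exp(-5*exp(-y)/6)


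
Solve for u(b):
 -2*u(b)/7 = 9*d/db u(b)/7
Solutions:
 u(b) = C1*exp(-2*b/9)


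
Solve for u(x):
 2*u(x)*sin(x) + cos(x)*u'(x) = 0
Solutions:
 u(x) = C1*cos(x)^2


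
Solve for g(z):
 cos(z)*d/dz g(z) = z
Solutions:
 g(z) = C1 + Integral(z/cos(z), z)


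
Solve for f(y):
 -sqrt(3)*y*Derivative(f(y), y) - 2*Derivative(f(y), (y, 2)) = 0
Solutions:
 f(y) = C1 + C2*erf(3^(1/4)*y/2)


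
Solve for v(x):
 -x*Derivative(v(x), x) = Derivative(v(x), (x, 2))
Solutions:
 v(x) = C1 + C2*erf(sqrt(2)*x/2)


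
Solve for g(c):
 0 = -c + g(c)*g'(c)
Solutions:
 g(c) = -sqrt(C1 + c^2)
 g(c) = sqrt(C1 + c^2)


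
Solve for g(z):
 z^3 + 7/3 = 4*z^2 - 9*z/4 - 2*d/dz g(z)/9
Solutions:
 g(z) = C1 - 9*z^4/8 + 6*z^3 - 81*z^2/16 - 21*z/2


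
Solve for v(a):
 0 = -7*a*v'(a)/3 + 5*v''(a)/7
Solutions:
 v(a) = C1 + C2*erfi(7*sqrt(30)*a/30)


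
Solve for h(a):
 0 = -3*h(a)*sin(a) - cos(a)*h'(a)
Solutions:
 h(a) = C1*cos(a)^3


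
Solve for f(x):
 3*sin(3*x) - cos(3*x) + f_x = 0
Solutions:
 f(x) = C1 + sin(3*x)/3 + cos(3*x)


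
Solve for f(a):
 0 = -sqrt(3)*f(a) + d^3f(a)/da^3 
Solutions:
 f(a) = C3*exp(3^(1/6)*a) + (C1*sin(3^(2/3)*a/2) + C2*cos(3^(2/3)*a/2))*exp(-3^(1/6)*a/2)


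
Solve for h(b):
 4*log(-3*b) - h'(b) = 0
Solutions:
 h(b) = C1 + 4*b*log(-b) + 4*b*(-1 + log(3))


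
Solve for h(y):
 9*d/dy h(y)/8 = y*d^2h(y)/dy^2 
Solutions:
 h(y) = C1 + C2*y^(17/8)


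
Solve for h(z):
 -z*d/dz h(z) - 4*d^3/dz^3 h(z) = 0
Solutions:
 h(z) = C1 + Integral(C2*airyai(-2^(1/3)*z/2) + C3*airybi(-2^(1/3)*z/2), z)


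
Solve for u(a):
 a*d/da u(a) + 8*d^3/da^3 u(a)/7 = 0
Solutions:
 u(a) = C1 + Integral(C2*airyai(-7^(1/3)*a/2) + C3*airybi(-7^(1/3)*a/2), a)


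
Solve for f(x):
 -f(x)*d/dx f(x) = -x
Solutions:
 f(x) = -sqrt(C1 + x^2)
 f(x) = sqrt(C1 + x^2)


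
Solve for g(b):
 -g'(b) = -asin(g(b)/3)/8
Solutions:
 Integral(1/asin(_y/3), (_y, g(b))) = C1 + b/8


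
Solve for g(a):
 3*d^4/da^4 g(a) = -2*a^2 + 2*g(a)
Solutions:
 g(a) = C1*exp(-2^(1/4)*3^(3/4)*a/3) + C2*exp(2^(1/4)*3^(3/4)*a/3) + C3*sin(2^(1/4)*3^(3/4)*a/3) + C4*cos(2^(1/4)*3^(3/4)*a/3) + a^2


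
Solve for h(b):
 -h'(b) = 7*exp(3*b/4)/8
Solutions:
 h(b) = C1 - 7*exp(3*b/4)/6


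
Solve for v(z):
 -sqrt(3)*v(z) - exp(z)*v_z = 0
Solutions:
 v(z) = C1*exp(sqrt(3)*exp(-z))


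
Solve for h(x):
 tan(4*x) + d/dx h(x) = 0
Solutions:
 h(x) = C1 + log(cos(4*x))/4


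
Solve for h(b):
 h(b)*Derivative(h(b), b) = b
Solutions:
 h(b) = -sqrt(C1 + b^2)
 h(b) = sqrt(C1 + b^2)


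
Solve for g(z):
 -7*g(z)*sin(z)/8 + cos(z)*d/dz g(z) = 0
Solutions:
 g(z) = C1/cos(z)^(7/8)


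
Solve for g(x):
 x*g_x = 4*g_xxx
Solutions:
 g(x) = C1 + Integral(C2*airyai(2^(1/3)*x/2) + C3*airybi(2^(1/3)*x/2), x)


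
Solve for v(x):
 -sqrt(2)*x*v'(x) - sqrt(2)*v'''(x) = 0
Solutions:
 v(x) = C1 + Integral(C2*airyai(-x) + C3*airybi(-x), x)


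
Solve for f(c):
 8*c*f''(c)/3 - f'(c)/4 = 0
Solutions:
 f(c) = C1 + C2*c^(35/32)


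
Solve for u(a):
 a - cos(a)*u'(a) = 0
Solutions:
 u(a) = C1 + Integral(a/cos(a), a)


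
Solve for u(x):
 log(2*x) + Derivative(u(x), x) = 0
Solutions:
 u(x) = C1 - x*log(x) - x*log(2) + x


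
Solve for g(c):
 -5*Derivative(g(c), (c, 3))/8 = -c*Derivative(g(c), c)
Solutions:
 g(c) = C1 + Integral(C2*airyai(2*5^(2/3)*c/5) + C3*airybi(2*5^(2/3)*c/5), c)


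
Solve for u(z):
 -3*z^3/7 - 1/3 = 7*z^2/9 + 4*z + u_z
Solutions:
 u(z) = C1 - 3*z^4/28 - 7*z^3/27 - 2*z^2 - z/3


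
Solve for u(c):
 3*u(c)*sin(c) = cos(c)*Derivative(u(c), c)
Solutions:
 u(c) = C1/cos(c)^3


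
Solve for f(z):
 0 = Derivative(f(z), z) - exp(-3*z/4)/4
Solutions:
 f(z) = C1 - exp(-3*z/4)/3


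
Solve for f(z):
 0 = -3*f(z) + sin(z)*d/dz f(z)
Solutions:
 f(z) = C1*(cos(z) - 1)^(3/2)/(cos(z) + 1)^(3/2)


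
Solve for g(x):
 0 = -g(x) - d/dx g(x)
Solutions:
 g(x) = C1*exp(-x)


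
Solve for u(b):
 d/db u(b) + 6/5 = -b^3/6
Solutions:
 u(b) = C1 - b^4/24 - 6*b/5


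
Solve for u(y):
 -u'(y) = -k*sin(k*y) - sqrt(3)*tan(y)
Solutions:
 u(y) = C1 + k*Piecewise((-cos(k*y)/k, Ne(k, 0)), (0, True)) - sqrt(3)*log(cos(y))


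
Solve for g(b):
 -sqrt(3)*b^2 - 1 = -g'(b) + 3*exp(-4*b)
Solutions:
 g(b) = C1 + sqrt(3)*b^3/3 + b - 3*exp(-4*b)/4


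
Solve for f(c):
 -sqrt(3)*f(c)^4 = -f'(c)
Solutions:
 f(c) = (-1/(C1 + 3*sqrt(3)*c))^(1/3)
 f(c) = (-1/(C1 + sqrt(3)*c))^(1/3)*(-3^(2/3) - 3*3^(1/6)*I)/6
 f(c) = (-1/(C1 + sqrt(3)*c))^(1/3)*(-3^(2/3) + 3*3^(1/6)*I)/6


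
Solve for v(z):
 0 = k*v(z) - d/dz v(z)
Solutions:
 v(z) = C1*exp(k*z)


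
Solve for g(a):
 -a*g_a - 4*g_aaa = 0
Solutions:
 g(a) = C1 + Integral(C2*airyai(-2^(1/3)*a/2) + C3*airybi(-2^(1/3)*a/2), a)


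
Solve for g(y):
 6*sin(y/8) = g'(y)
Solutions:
 g(y) = C1 - 48*cos(y/8)


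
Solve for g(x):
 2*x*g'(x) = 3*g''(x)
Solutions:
 g(x) = C1 + C2*erfi(sqrt(3)*x/3)


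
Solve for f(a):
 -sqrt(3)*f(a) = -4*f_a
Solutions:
 f(a) = C1*exp(sqrt(3)*a/4)


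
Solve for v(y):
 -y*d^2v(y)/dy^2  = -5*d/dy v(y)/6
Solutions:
 v(y) = C1 + C2*y^(11/6)


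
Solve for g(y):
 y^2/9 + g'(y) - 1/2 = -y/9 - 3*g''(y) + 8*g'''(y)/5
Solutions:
 g(y) = C1 + C2*exp(y*(15 - sqrt(385))/16) + C3*exp(y*(15 + sqrt(385))/16) - y^3/27 + 5*y^2/18 - 137*y/90


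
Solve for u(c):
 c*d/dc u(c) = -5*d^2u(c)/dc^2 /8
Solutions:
 u(c) = C1 + C2*erf(2*sqrt(5)*c/5)


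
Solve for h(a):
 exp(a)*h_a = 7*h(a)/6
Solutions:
 h(a) = C1*exp(-7*exp(-a)/6)


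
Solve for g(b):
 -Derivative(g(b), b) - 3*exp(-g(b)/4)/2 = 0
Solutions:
 g(b) = 4*log(C1 - 3*b/8)


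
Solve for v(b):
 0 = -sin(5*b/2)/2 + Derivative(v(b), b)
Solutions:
 v(b) = C1 - cos(5*b/2)/5


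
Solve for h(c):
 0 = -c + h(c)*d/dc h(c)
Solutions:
 h(c) = -sqrt(C1 + c^2)
 h(c) = sqrt(C1 + c^2)


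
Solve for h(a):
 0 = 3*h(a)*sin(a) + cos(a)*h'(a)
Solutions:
 h(a) = C1*cos(a)^3


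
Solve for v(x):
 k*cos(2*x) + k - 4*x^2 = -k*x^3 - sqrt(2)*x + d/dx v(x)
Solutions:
 v(x) = C1 + k*x^4/4 + k*(x + sin(x)*cos(x)) - 4*x^3/3 + sqrt(2)*x^2/2


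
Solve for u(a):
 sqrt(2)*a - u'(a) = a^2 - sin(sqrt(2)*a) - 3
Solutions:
 u(a) = C1 - a^3/3 + sqrt(2)*a^2/2 + 3*a - sqrt(2)*cos(sqrt(2)*a)/2


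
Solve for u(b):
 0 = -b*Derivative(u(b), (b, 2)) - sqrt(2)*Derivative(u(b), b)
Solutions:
 u(b) = C1 + C2*b^(1 - sqrt(2))


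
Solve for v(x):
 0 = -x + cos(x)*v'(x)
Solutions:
 v(x) = C1 + Integral(x/cos(x), x)


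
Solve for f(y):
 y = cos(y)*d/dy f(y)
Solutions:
 f(y) = C1 + Integral(y/cos(y), y)


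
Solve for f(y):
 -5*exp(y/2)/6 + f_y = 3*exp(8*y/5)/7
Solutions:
 f(y) = C1 + 15*exp(8*y/5)/56 + 5*exp(y/2)/3


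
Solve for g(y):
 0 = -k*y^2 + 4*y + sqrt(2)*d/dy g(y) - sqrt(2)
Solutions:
 g(y) = C1 + sqrt(2)*k*y^3/6 - sqrt(2)*y^2 + y


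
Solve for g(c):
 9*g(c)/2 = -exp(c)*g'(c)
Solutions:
 g(c) = C1*exp(9*exp(-c)/2)


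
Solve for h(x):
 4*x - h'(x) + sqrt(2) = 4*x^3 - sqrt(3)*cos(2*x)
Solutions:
 h(x) = C1 - x^4 + 2*x^2 + sqrt(2)*x + sqrt(3)*sin(2*x)/2


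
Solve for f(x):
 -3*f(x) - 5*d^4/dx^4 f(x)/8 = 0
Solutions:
 f(x) = (C1*sin(5^(3/4)*6^(1/4)*x/5) + C2*cos(5^(3/4)*6^(1/4)*x/5))*exp(-5^(3/4)*6^(1/4)*x/5) + (C3*sin(5^(3/4)*6^(1/4)*x/5) + C4*cos(5^(3/4)*6^(1/4)*x/5))*exp(5^(3/4)*6^(1/4)*x/5)


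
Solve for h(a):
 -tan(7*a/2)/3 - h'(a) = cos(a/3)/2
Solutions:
 h(a) = C1 + 2*log(cos(7*a/2))/21 - 3*sin(a/3)/2


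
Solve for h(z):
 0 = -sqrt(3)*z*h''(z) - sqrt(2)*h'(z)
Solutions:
 h(z) = C1 + C2*z^(1 - sqrt(6)/3)


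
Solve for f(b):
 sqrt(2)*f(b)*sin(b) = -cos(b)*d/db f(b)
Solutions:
 f(b) = C1*cos(b)^(sqrt(2))


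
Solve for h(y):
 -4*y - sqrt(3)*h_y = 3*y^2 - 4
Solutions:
 h(y) = C1 - sqrt(3)*y^3/3 - 2*sqrt(3)*y^2/3 + 4*sqrt(3)*y/3


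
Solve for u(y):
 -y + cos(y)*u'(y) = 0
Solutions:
 u(y) = C1 + Integral(y/cos(y), y)


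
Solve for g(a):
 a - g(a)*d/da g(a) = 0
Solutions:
 g(a) = -sqrt(C1 + a^2)
 g(a) = sqrt(C1 + a^2)


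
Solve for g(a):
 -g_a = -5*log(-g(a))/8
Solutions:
 -li(-g(a)) = C1 + 5*a/8


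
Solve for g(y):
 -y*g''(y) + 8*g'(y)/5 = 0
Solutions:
 g(y) = C1 + C2*y^(13/5)


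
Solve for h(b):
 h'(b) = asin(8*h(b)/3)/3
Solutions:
 Integral(1/asin(8*_y/3), (_y, h(b))) = C1 + b/3


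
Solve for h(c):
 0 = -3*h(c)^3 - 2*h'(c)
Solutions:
 h(c) = -sqrt(-1/(C1 - 3*c))
 h(c) = sqrt(-1/(C1 - 3*c))


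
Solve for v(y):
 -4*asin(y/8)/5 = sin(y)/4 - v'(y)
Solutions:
 v(y) = C1 + 4*y*asin(y/8)/5 + 4*sqrt(64 - y^2)/5 - cos(y)/4


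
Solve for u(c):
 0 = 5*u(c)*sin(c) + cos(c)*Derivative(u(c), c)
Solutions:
 u(c) = C1*cos(c)^5


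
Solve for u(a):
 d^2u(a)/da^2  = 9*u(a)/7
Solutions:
 u(a) = C1*exp(-3*sqrt(7)*a/7) + C2*exp(3*sqrt(7)*a/7)


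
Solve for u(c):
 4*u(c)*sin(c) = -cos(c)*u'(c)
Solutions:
 u(c) = C1*cos(c)^4


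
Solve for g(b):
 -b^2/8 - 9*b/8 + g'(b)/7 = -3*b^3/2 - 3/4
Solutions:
 g(b) = C1 - 21*b^4/8 + 7*b^3/24 + 63*b^2/16 - 21*b/4


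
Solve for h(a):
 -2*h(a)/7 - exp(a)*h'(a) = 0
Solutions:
 h(a) = C1*exp(2*exp(-a)/7)


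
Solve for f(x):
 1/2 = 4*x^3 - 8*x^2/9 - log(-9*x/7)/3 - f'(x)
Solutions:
 f(x) = C1 + x^4 - 8*x^3/27 - x*log(-x)/3 + x*(-log(3) - 1/6 + log(21)/3)


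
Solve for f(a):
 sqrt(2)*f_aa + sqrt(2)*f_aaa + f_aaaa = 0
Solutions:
 f(a) = C1 + C2*a + (C3*sin(sqrt(2)*a*sqrt(-1 + 2*sqrt(2))/2) + C4*cos(sqrt(2)*a*sqrt(-1 + 2*sqrt(2))/2))*exp(-sqrt(2)*a/2)


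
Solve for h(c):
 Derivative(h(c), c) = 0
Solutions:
 h(c) = C1


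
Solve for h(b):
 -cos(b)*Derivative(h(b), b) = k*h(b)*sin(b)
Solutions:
 h(b) = C1*exp(k*log(cos(b)))


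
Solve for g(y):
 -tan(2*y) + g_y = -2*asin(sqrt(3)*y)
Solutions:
 g(y) = C1 - 2*y*asin(sqrt(3)*y) - 2*sqrt(3)*sqrt(1 - 3*y^2)/3 - log(cos(2*y))/2


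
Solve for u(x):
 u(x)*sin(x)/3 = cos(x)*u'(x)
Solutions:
 u(x) = C1/cos(x)^(1/3)


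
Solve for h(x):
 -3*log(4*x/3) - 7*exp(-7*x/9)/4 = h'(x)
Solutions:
 h(x) = C1 - 3*x*log(x) + 3*x*(-2*log(2) + 1 + log(3)) + 9*exp(-7*x/9)/4


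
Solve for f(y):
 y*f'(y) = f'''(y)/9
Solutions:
 f(y) = C1 + Integral(C2*airyai(3^(2/3)*y) + C3*airybi(3^(2/3)*y), y)


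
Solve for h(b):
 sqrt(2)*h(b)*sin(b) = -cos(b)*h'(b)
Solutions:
 h(b) = C1*cos(b)^(sqrt(2))


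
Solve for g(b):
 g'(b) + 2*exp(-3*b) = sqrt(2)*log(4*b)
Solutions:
 g(b) = C1 + sqrt(2)*b*log(b) + sqrt(2)*b*(-1 + 2*log(2)) + 2*exp(-3*b)/3


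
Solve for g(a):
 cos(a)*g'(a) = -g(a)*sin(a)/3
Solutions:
 g(a) = C1*cos(a)^(1/3)


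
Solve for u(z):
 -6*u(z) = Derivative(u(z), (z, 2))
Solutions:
 u(z) = C1*sin(sqrt(6)*z) + C2*cos(sqrt(6)*z)


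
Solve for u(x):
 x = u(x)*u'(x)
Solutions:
 u(x) = -sqrt(C1 + x^2)
 u(x) = sqrt(C1 + x^2)


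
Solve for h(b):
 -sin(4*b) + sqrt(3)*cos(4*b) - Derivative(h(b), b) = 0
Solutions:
 h(b) = C1 + sqrt(3)*sin(4*b)/4 + cos(4*b)/4


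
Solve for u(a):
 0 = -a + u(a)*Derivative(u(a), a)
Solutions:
 u(a) = -sqrt(C1 + a^2)
 u(a) = sqrt(C1 + a^2)


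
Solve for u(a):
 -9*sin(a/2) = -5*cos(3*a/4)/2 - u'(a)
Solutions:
 u(a) = C1 - 10*sin(3*a/4)/3 - 18*cos(a/2)


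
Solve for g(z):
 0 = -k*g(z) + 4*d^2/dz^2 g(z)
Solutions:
 g(z) = C1*exp(-sqrt(k)*z/2) + C2*exp(sqrt(k)*z/2)


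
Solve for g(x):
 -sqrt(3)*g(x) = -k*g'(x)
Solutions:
 g(x) = C1*exp(sqrt(3)*x/k)


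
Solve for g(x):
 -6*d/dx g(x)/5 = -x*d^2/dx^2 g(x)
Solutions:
 g(x) = C1 + C2*x^(11/5)


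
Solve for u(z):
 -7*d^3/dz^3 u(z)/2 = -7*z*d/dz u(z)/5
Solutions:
 u(z) = C1 + Integral(C2*airyai(2^(1/3)*5^(2/3)*z/5) + C3*airybi(2^(1/3)*5^(2/3)*z/5), z)


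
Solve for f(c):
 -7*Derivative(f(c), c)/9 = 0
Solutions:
 f(c) = C1


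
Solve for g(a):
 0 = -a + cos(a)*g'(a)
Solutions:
 g(a) = C1 + Integral(a/cos(a), a)


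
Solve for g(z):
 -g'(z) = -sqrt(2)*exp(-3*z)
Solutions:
 g(z) = C1 - sqrt(2)*exp(-3*z)/3


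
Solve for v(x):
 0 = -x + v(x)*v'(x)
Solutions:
 v(x) = -sqrt(C1 + x^2)
 v(x) = sqrt(C1 + x^2)


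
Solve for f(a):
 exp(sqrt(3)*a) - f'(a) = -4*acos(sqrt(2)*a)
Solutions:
 f(a) = C1 + 4*a*acos(sqrt(2)*a) - 2*sqrt(2)*sqrt(1 - 2*a^2) + sqrt(3)*exp(sqrt(3)*a)/3


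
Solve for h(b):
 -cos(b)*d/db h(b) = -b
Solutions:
 h(b) = C1 + Integral(b/cos(b), b)


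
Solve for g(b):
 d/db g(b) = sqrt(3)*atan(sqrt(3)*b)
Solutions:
 g(b) = C1 + sqrt(3)*(b*atan(sqrt(3)*b) - sqrt(3)*log(3*b^2 + 1)/6)


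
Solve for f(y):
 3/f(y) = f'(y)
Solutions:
 f(y) = -sqrt(C1 + 6*y)
 f(y) = sqrt(C1 + 6*y)


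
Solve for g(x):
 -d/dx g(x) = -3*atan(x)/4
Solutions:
 g(x) = C1 + 3*x*atan(x)/4 - 3*log(x^2 + 1)/8


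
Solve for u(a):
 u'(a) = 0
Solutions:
 u(a) = C1


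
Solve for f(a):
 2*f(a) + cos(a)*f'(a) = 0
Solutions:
 f(a) = C1*(sin(a) - 1)/(sin(a) + 1)


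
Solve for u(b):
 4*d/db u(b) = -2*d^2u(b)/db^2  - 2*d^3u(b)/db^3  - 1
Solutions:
 u(b) = C1 - b/4 + (C2*sin(sqrt(7)*b/2) + C3*cos(sqrt(7)*b/2))*exp(-b/2)


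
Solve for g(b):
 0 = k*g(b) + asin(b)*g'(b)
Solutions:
 g(b) = C1*exp(-k*Integral(1/asin(b), b))


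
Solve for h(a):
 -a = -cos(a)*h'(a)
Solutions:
 h(a) = C1 + Integral(a/cos(a), a)


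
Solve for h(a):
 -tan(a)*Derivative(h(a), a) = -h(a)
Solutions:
 h(a) = C1*sin(a)


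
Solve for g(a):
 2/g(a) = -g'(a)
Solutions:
 g(a) = -sqrt(C1 - 4*a)
 g(a) = sqrt(C1 - 4*a)


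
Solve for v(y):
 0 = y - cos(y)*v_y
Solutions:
 v(y) = C1 + Integral(y/cos(y), y)


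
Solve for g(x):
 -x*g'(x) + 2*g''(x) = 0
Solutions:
 g(x) = C1 + C2*erfi(x/2)


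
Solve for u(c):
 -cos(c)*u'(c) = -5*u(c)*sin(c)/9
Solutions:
 u(c) = C1/cos(c)^(5/9)


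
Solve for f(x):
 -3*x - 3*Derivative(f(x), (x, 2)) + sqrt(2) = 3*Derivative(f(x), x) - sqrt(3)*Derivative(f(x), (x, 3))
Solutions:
 f(x) = C1 + C2*exp(x*(sqrt(3) + sqrt(3 + 4*sqrt(3)))/2) + C3*exp(x*(-sqrt(3 + 4*sqrt(3)) + sqrt(3))/2) - x^2/2 + sqrt(2)*x/3 + x


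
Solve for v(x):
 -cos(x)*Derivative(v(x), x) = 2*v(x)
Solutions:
 v(x) = C1*(sin(x) - 1)/(sin(x) + 1)


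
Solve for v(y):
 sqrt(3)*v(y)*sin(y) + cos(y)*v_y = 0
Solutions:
 v(y) = C1*cos(y)^(sqrt(3))


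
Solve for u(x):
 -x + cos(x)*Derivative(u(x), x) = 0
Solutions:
 u(x) = C1 + Integral(x/cos(x), x)


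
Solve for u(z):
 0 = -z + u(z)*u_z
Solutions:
 u(z) = -sqrt(C1 + z^2)
 u(z) = sqrt(C1 + z^2)


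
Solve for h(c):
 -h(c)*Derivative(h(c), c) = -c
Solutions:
 h(c) = -sqrt(C1 + c^2)
 h(c) = sqrt(C1 + c^2)


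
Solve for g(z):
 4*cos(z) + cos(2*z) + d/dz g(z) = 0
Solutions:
 g(z) = C1 - 4*sin(z) - sin(2*z)/2


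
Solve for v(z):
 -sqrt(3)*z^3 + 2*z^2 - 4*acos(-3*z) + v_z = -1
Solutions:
 v(z) = C1 + sqrt(3)*z^4/4 - 2*z^3/3 + 4*z*acos(-3*z) - z + 4*sqrt(1 - 9*z^2)/3


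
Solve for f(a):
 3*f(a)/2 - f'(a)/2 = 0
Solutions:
 f(a) = C1*exp(3*a)


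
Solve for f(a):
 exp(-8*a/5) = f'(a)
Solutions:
 f(a) = C1 - 5*exp(-8*a/5)/8


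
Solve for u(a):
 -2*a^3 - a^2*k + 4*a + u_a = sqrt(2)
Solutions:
 u(a) = C1 + a^4/2 + a^3*k/3 - 2*a^2 + sqrt(2)*a


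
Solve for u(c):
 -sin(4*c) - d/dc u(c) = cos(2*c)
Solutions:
 u(c) = C1 - sin(2*c)/2 + cos(4*c)/4


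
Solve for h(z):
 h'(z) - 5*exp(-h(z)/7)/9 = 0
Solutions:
 h(z) = 7*log(C1 + 5*z/63)


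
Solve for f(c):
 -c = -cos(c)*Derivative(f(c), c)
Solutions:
 f(c) = C1 + Integral(c/cos(c), c)


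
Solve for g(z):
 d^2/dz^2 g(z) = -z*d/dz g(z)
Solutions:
 g(z) = C1 + C2*erf(sqrt(2)*z/2)


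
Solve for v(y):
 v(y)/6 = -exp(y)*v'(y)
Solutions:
 v(y) = C1*exp(exp(-y)/6)


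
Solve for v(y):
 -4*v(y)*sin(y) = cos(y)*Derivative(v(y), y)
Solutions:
 v(y) = C1*cos(y)^4


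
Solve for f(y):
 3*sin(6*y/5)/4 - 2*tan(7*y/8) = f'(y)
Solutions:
 f(y) = C1 + 16*log(cos(7*y/8))/7 - 5*cos(6*y/5)/8


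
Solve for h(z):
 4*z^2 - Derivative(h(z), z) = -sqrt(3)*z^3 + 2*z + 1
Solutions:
 h(z) = C1 + sqrt(3)*z^4/4 + 4*z^3/3 - z^2 - z


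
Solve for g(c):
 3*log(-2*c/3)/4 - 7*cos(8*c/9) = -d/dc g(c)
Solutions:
 g(c) = C1 - 3*c*log(-c)/4 - 3*c*log(2)/4 + 3*c/4 + 3*c*log(3)/4 + 63*sin(8*c/9)/8


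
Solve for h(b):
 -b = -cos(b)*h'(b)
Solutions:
 h(b) = C1 + Integral(b/cos(b), b)


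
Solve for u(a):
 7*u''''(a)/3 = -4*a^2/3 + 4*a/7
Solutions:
 u(a) = C1 + C2*a + C3*a^2 + C4*a^3 - a^6/630 + a^5/490


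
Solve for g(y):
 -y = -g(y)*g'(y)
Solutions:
 g(y) = -sqrt(C1 + y^2)
 g(y) = sqrt(C1 + y^2)


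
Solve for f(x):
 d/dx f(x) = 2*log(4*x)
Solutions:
 f(x) = C1 + 2*x*log(x) - 2*x + x*log(16)


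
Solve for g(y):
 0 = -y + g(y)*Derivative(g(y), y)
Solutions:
 g(y) = -sqrt(C1 + y^2)
 g(y) = sqrt(C1 + y^2)


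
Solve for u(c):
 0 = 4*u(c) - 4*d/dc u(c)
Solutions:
 u(c) = C1*exp(c)


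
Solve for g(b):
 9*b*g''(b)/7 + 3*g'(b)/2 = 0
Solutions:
 g(b) = C1 + C2/b^(1/6)


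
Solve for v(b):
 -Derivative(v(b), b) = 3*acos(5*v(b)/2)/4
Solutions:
 Integral(1/acos(5*_y/2), (_y, v(b))) = C1 - 3*b/4


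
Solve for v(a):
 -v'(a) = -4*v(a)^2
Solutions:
 v(a) = -1/(C1 + 4*a)


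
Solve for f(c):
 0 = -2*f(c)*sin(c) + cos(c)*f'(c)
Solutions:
 f(c) = C1/cos(c)^2


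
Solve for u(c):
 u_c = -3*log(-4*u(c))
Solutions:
 Integral(1/(log(-_y) + 2*log(2)), (_y, u(c)))/3 = C1 - c


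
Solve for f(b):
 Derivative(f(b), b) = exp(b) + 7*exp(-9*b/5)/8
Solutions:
 f(b) = C1 + exp(b) - 35*exp(-9*b/5)/72


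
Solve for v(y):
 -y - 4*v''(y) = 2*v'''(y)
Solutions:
 v(y) = C1 + C2*y + C3*exp(-2*y) - y^3/24 + y^2/16


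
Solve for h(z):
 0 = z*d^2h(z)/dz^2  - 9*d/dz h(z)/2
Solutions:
 h(z) = C1 + C2*z^(11/2)


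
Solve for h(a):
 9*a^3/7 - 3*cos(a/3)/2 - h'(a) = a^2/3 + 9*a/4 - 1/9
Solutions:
 h(a) = C1 + 9*a^4/28 - a^3/9 - 9*a^2/8 + a/9 - 9*sin(a/3)/2


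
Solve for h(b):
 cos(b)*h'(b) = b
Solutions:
 h(b) = C1 + Integral(b/cos(b), b)


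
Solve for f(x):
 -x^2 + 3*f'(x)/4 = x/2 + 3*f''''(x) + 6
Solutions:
 f(x) = C1 + C4*exp(2^(1/3)*x/2) + 4*x^3/9 + x^2/3 + 8*x + (C2*sin(2^(1/3)*sqrt(3)*x/4) + C3*cos(2^(1/3)*sqrt(3)*x/4))*exp(-2^(1/3)*x/4)


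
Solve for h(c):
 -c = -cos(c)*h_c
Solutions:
 h(c) = C1 + Integral(c/cos(c), c)


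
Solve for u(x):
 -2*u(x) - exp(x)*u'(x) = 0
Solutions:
 u(x) = C1*exp(2*exp(-x))


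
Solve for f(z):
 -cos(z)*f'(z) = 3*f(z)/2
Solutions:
 f(z) = C1*(sin(z) - 1)^(3/4)/(sin(z) + 1)^(3/4)


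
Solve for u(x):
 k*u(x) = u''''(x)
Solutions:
 u(x) = C1*exp(-k^(1/4)*x) + C2*exp(k^(1/4)*x) + C3*exp(-I*k^(1/4)*x) + C4*exp(I*k^(1/4)*x)


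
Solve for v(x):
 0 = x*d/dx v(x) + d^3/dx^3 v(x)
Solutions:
 v(x) = C1 + Integral(C2*airyai(-x) + C3*airybi(-x), x)


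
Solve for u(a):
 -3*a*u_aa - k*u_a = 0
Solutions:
 u(a) = C1 + a^(1 - re(k)/3)*(C2*sin(log(a)*Abs(im(k))/3) + C3*cos(log(a)*im(k)/3))


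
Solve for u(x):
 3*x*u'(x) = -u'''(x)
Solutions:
 u(x) = C1 + Integral(C2*airyai(-3^(1/3)*x) + C3*airybi(-3^(1/3)*x), x)


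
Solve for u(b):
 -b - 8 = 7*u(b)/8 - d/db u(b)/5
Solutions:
 u(b) = C1*exp(35*b/8) - 8*b/7 - 2304/245


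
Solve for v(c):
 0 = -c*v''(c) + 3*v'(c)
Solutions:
 v(c) = C1 + C2*c^4


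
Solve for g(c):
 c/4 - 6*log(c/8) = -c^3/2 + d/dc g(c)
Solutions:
 g(c) = C1 + c^4/8 + c^2/8 - 6*c*log(c) + 6*c + 18*c*log(2)


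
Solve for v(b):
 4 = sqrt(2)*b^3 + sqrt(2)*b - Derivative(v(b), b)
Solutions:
 v(b) = C1 + sqrt(2)*b^4/4 + sqrt(2)*b^2/2 - 4*b


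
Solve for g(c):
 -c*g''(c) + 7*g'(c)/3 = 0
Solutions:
 g(c) = C1 + C2*c^(10/3)


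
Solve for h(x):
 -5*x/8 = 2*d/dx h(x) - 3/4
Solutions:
 h(x) = C1 - 5*x^2/32 + 3*x/8


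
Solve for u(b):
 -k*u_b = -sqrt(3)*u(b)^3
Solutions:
 u(b) = -sqrt(2)*sqrt(-k/(C1*k + sqrt(3)*b))/2
 u(b) = sqrt(2)*sqrt(-k/(C1*k + sqrt(3)*b))/2


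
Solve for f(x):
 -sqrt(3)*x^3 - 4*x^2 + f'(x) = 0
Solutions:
 f(x) = C1 + sqrt(3)*x^4/4 + 4*x^3/3


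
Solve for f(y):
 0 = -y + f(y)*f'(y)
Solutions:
 f(y) = -sqrt(C1 + y^2)
 f(y) = sqrt(C1 + y^2)


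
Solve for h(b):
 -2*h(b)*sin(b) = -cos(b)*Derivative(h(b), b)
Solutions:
 h(b) = C1/cos(b)^2


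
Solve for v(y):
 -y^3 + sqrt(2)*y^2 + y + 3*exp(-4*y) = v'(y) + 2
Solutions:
 v(y) = C1 - y^4/4 + sqrt(2)*y^3/3 + y^2/2 - 2*y - 3*exp(-4*y)/4


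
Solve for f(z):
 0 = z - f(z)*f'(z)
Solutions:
 f(z) = -sqrt(C1 + z^2)
 f(z) = sqrt(C1 + z^2)


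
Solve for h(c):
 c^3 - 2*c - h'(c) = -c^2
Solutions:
 h(c) = C1 + c^4/4 + c^3/3 - c^2


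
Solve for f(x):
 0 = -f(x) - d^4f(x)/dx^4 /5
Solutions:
 f(x) = (C1*sin(sqrt(2)*5^(1/4)*x/2) + C2*cos(sqrt(2)*5^(1/4)*x/2))*exp(-sqrt(2)*5^(1/4)*x/2) + (C3*sin(sqrt(2)*5^(1/4)*x/2) + C4*cos(sqrt(2)*5^(1/4)*x/2))*exp(sqrt(2)*5^(1/4)*x/2)


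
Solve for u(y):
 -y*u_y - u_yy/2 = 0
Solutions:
 u(y) = C1 + C2*erf(y)


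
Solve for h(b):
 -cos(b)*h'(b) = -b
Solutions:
 h(b) = C1 + Integral(b/cos(b), b)


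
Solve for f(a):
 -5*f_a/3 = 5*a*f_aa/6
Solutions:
 f(a) = C1 + C2/a


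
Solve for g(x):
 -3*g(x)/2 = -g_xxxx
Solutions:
 g(x) = C1*exp(-2^(3/4)*3^(1/4)*x/2) + C2*exp(2^(3/4)*3^(1/4)*x/2) + C3*sin(2^(3/4)*3^(1/4)*x/2) + C4*cos(2^(3/4)*3^(1/4)*x/2)


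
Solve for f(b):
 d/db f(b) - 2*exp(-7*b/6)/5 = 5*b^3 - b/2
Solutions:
 f(b) = C1 + 5*b^4/4 - b^2/4 - 12*exp(-7*b/6)/35


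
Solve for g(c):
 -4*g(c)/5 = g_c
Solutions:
 g(c) = C1*exp(-4*c/5)


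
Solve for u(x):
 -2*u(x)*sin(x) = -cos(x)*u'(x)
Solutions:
 u(x) = C1/cos(x)^2


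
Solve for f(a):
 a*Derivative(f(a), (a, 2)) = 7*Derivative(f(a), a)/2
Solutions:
 f(a) = C1 + C2*a^(9/2)


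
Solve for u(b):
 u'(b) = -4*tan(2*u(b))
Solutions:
 u(b) = -asin(C1*exp(-8*b))/2 + pi/2
 u(b) = asin(C1*exp(-8*b))/2


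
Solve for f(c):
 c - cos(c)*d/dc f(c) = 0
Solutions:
 f(c) = C1 + Integral(c/cos(c), c)


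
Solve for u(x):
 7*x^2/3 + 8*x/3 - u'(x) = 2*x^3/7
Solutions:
 u(x) = C1 - x^4/14 + 7*x^3/9 + 4*x^2/3


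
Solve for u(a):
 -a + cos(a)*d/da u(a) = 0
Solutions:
 u(a) = C1 + Integral(a/cos(a), a)


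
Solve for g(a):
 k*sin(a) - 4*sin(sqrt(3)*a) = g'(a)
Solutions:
 g(a) = C1 - k*cos(a) + 4*sqrt(3)*cos(sqrt(3)*a)/3


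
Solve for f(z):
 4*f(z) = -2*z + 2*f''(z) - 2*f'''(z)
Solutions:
 f(z) = C3*exp(-z) - z/2 + (C1*sin(z) + C2*cos(z))*exp(z)


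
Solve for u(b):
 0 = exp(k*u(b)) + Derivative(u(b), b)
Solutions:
 u(b) = Piecewise((log(1/(C1*k + b*k))/k, Ne(k, 0)), (nan, True))
 u(b) = Piecewise((C1 - b, Eq(k, 0)), (nan, True))


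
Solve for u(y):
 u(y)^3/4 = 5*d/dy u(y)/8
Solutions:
 u(y) = -sqrt(10)*sqrt(-1/(C1 + 2*y))/2
 u(y) = sqrt(10)*sqrt(-1/(C1 + 2*y))/2


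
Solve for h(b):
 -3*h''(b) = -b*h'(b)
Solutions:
 h(b) = C1 + C2*erfi(sqrt(6)*b/6)


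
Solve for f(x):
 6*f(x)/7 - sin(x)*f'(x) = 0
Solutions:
 f(x) = C1*(cos(x) - 1)^(3/7)/(cos(x) + 1)^(3/7)


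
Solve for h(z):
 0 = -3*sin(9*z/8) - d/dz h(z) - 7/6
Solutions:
 h(z) = C1 - 7*z/6 + 8*cos(9*z/8)/3


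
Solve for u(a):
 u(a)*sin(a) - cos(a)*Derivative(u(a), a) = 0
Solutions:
 u(a) = C1/cos(a)


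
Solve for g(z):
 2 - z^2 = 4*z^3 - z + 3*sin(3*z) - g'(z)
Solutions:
 g(z) = C1 + z^4 + z^3/3 - z^2/2 - 2*z - cos(3*z)


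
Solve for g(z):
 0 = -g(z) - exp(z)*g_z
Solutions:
 g(z) = C1*exp(exp(-z))


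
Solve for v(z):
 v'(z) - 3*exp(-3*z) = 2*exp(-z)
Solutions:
 v(z) = C1 - 2*exp(-z) - exp(-3*z)


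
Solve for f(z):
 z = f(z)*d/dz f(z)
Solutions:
 f(z) = -sqrt(C1 + z^2)
 f(z) = sqrt(C1 + z^2)


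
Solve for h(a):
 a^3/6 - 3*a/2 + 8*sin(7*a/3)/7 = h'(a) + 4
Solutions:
 h(a) = C1 + a^4/24 - 3*a^2/4 - 4*a - 24*cos(7*a/3)/49


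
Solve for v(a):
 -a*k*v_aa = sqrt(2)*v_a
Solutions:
 v(a) = C1 + a^(((re(k) - sqrt(2))*re(k) + im(k)^2)/(re(k)^2 + im(k)^2))*(C2*sin(sqrt(2)*log(a)*Abs(im(k))/(re(k)^2 + im(k)^2)) + C3*cos(sqrt(2)*log(a)*im(k)/(re(k)^2 + im(k)^2)))


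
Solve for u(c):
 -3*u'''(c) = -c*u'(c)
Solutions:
 u(c) = C1 + Integral(C2*airyai(3^(2/3)*c/3) + C3*airybi(3^(2/3)*c/3), c)


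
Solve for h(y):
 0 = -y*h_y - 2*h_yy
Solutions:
 h(y) = C1 + C2*erf(y/2)


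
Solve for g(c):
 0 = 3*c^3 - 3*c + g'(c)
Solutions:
 g(c) = C1 - 3*c^4/4 + 3*c^2/2


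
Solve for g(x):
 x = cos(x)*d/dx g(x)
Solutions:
 g(x) = C1 + Integral(x/cos(x), x)


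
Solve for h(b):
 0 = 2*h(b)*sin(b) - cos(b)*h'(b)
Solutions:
 h(b) = C1/cos(b)^2


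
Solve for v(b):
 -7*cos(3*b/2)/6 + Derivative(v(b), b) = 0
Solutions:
 v(b) = C1 + 7*sin(3*b/2)/9


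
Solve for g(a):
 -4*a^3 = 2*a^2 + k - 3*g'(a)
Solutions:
 g(a) = C1 + a^4/3 + 2*a^3/9 + a*k/3


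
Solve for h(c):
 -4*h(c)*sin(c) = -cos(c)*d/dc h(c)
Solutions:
 h(c) = C1/cos(c)^4


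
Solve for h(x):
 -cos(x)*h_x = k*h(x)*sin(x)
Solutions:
 h(x) = C1*exp(k*log(cos(x)))


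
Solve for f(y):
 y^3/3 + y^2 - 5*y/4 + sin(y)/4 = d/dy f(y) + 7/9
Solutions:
 f(y) = C1 + y^4/12 + y^3/3 - 5*y^2/8 - 7*y/9 - cos(y)/4


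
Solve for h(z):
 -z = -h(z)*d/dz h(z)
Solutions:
 h(z) = -sqrt(C1 + z^2)
 h(z) = sqrt(C1 + z^2)


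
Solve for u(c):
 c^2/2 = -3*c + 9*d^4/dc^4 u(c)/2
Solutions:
 u(c) = C1 + C2*c + C3*c^2 + C4*c^3 + c^6/3240 + c^5/180


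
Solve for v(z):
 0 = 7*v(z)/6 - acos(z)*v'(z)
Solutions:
 v(z) = C1*exp(7*Integral(1/acos(z), z)/6)


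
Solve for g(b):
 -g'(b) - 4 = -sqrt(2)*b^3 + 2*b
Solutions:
 g(b) = C1 + sqrt(2)*b^4/4 - b^2 - 4*b


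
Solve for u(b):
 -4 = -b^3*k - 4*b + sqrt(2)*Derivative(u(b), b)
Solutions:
 u(b) = C1 + sqrt(2)*b^4*k/8 + sqrt(2)*b^2 - 2*sqrt(2)*b


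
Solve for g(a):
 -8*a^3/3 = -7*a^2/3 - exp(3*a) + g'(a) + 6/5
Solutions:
 g(a) = C1 - 2*a^4/3 + 7*a^3/9 - 6*a/5 + exp(3*a)/3


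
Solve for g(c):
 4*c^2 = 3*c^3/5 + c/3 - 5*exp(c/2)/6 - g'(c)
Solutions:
 g(c) = C1 + 3*c^4/20 - 4*c^3/3 + c^2/6 - 5*exp(c/2)/3


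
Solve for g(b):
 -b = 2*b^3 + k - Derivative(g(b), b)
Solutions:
 g(b) = C1 + b^4/2 + b^2/2 + b*k


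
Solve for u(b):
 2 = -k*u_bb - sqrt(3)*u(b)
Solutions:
 u(b) = C1*exp(-3^(1/4)*b*sqrt(-1/k)) + C2*exp(3^(1/4)*b*sqrt(-1/k)) - 2*sqrt(3)/3


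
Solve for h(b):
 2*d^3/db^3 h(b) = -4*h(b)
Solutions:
 h(b) = C3*exp(-2^(1/3)*b) + (C1*sin(2^(1/3)*sqrt(3)*b/2) + C2*cos(2^(1/3)*sqrt(3)*b/2))*exp(2^(1/3)*b/2)


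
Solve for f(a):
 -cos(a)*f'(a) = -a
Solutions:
 f(a) = C1 + Integral(a/cos(a), a)


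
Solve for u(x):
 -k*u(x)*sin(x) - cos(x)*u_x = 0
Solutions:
 u(x) = C1*exp(k*log(cos(x)))


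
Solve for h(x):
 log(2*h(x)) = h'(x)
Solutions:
 -Integral(1/(log(_y) + log(2)), (_y, h(x))) = C1 - x


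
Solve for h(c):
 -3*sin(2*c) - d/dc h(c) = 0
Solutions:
 h(c) = C1 + 3*cos(2*c)/2


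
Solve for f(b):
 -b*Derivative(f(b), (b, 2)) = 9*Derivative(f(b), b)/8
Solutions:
 f(b) = C1 + C2/b^(1/8)


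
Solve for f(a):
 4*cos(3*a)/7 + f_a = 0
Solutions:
 f(a) = C1 - 4*sin(3*a)/21


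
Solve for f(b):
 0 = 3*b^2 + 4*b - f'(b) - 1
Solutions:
 f(b) = C1 + b^3 + 2*b^2 - b


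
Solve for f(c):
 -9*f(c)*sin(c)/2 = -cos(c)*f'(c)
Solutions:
 f(c) = C1/cos(c)^(9/2)


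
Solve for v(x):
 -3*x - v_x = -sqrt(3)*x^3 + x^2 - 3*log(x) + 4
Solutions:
 v(x) = C1 + sqrt(3)*x^4/4 - x^3/3 - 3*x^2/2 + 3*x*log(x) - 7*x


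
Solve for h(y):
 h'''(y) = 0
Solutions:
 h(y) = C1 + C2*y + C3*y^2


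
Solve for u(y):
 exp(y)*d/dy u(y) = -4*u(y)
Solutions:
 u(y) = C1*exp(4*exp(-y))


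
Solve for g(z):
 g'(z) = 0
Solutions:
 g(z) = C1


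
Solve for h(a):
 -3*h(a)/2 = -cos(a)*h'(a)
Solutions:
 h(a) = C1*(sin(a) + 1)^(3/4)/(sin(a) - 1)^(3/4)


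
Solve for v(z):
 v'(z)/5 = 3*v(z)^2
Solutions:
 v(z) = -1/(C1 + 15*z)


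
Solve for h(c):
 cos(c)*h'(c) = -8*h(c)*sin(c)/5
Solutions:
 h(c) = C1*cos(c)^(8/5)


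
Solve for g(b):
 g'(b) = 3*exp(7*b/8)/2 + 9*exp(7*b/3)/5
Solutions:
 g(b) = C1 + 12*exp(7*b/8)/7 + 27*exp(7*b/3)/35


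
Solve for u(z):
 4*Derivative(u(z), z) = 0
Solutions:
 u(z) = C1


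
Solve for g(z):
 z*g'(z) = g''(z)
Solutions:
 g(z) = C1 + C2*erfi(sqrt(2)*z/2)


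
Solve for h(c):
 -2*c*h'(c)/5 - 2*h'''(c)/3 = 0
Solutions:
 h(c) = C1 + Integral(C2*airyai(-3^(1/3)*5^(2/3)*c/5) + C3*airybi(-3^(1/3)*5^(2/3)*c/5), c)


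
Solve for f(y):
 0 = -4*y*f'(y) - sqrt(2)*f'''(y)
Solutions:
 f(y) = C1 + Integral(C2*airyai(-sqrt(2)*y) + C3*airybi(-sqrt(2)*y), y)


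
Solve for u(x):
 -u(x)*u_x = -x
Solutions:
 u(x) = -sqrt(C1 + x^2)
 u(x) = sqrt(C1 + x^2)


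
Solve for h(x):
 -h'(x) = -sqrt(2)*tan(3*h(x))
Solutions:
 h(x) = -asin(C1*exp(3*sqrt(2)*x))/3 + pi/3
 h(x) = asin(C1*exp(3*sqrt(2)*x))/3


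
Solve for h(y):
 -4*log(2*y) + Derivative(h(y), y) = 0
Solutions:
 h(y) = C1 + 4*y*log(y) - 4*y + y*log(16)


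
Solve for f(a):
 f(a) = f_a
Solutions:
 f(a) = C1*exp(a)


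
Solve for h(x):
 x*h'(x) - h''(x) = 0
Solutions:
 h(x) = C1 + C2*erfi(sqrt(2)*x/2)


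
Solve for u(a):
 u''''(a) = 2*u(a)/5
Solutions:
 u(a) = C1*exp(-2^(1/4)*5^(3/4)*a/5) + C2*exp(2^(1/4)*5^(3/4)*a/5) + C3*sin(2^(1/4)*5^(3/4)*a/5) + C4*cos(2^(1/4)*5^(3/4)*a/5)


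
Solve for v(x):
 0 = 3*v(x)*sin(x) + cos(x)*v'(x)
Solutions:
 v(x) = C1*cos(x)^3


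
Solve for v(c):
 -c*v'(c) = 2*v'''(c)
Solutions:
 v(c) = C1 + Integral(C2*airyai(-2^(2/3)*c/2) + C3*airybi(-2^(2/3)*c/2), c)


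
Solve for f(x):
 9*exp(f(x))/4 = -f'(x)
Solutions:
 f(x) = log(1/(C1 + 9*x)) + 2*log(2)


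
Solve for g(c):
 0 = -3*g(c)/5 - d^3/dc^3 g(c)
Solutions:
 g(c) = C3*exp(-3^(1/3)*5^(2/3)*c/5) + (C1*sin(3^(5/6)*5^(2/3)*c/10) + C2*cos(3^(5/6)*5^(2/3)*c/10))*exp(3^(1/3)*5^(2/3)*c/10)


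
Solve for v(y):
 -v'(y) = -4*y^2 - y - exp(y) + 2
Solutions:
 v(y) = C1 + 4*y^3/3 + y^2/2 - 2*y + exp(y)


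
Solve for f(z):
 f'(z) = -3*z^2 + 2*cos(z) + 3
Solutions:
 f(z) = C1 - z^3 + 3*z + 2*sin(z)


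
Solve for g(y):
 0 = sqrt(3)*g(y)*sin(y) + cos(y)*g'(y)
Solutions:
 g(y) = C1*cos(y)^(sqrt(3))


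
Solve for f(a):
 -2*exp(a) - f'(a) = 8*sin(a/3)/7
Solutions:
 f(a) = C1 - 2*exp(a) + 24*cos(a/3)/7


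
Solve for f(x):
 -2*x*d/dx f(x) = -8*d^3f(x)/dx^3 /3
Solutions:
 f(x) = C1 + Integral(C2*airyai(6^(1/3)*x/2) + C3*airybi(6^(1/3)*x/2), x)


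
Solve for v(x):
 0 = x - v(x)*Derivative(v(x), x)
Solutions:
 v(x) = -sqrt(C1 + x^2)
 v(x) = sqrt(C1 + x^2)


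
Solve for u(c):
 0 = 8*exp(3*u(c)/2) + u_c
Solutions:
 u(c) = 2*log(1/(C1 + 24*c))/3 + 2*log(2)/3
 u(c) = 2*log(2^(1/3)*(-3^(2/3) - 3*3^(1/6)*I)*(1/(C1 + 8*c))^(1/3)/6)
 u(c) = 2*log(2^(1/3)*(-3^(2/3) + 3*3^(1/6)*I)*(1/(C1 + 8*c))^(1/3)/6)


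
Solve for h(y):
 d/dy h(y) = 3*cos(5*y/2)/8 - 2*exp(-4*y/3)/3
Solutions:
 h(y) = C1 + 3*sin(5*y/2)/20 + exp(-4*y/3)/2


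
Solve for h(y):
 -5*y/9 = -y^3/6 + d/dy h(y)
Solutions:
 h(y) = C1 + y^4/24 - 5*y^2/18


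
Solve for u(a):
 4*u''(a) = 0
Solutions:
 u(a) = C1 + C2*a


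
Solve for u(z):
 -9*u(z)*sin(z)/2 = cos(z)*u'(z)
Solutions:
 u(z) = C1*cos(z)^(9/2)


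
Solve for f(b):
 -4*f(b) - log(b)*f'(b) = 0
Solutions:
 f(b) = C1*exp(-4*li(b))


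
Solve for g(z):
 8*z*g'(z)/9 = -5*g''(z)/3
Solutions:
 g(z) = C1 + C2*erf(2*sqrt(15)*z/15)


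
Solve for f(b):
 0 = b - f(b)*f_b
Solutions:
 f(b) = -sqrt(C1 + b^2)
 f(b) = sqrt(C1 + b^2)


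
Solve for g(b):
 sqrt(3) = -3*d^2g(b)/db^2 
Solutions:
 g(b) = C1 + C2*b - sqrt(3)*b^2/6


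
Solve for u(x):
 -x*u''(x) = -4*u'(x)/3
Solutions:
 u(x) = C1 + C2*x^(7/3)


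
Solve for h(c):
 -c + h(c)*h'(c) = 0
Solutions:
 h(c) = -sqrt(C1 + c^2)
 h(c) = sqrt(C1 + c^2)


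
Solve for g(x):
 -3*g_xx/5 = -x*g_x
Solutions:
 g(x) = C1 + C2*erfi(sqrt(30)*x/6)


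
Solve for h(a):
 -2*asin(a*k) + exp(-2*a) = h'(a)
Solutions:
 h(a) = C1 - Piecewise((2*a*asin(a*k) + exp(-2*a)/2 + 2*sqrt(-a^2*k^2 + 1)/k, Ne(k, 0)), (exp(-2*a)/2, True))


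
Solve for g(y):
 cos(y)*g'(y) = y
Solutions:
 g(y) = C1 + Integral(y/cos(y), y)


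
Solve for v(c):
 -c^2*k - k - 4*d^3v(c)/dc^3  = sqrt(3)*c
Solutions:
 v(c) = C1 + C2*c + C3*c^2 - c^5*k/240 - sqrt(3)*c^4/96 - c^3*k/24


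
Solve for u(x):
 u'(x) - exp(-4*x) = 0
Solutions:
 u(x) = C1 - exp(-4*x)/4


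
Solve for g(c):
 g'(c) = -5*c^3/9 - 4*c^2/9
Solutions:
 g(c) = C1 - 5*c^4/36 - 4*c^3/27


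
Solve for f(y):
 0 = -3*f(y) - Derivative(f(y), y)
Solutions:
 f(y) = C1*exp(-3*y)


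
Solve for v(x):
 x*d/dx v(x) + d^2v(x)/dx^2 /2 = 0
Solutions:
 v(x) = C1 + C2*erf(x)


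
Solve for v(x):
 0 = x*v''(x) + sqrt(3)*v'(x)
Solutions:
 v(x) = C1 + C2*x^(1 - sqrt(3))


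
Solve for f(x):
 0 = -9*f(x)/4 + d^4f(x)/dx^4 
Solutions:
 f(x) = C1*exp(-sqrt(6)*x/2) + C2*exp(sqrt(6)*x/2) + C3*sin(sqrt(6)*x/2) + C4*cos(sqrt(6)*x/2)


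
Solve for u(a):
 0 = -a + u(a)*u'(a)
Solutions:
 u(a) = -sqrt(C1 + a^2)
 u(a) = sqrt(C1 + a^2)


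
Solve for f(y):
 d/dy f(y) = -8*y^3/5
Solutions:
 f(y) = C1 - 2*y^4/5


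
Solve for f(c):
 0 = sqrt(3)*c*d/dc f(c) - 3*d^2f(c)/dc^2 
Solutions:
 f(c) = C1 + C2*erfi(sqrt(2)*3^(3/4)*c/6)


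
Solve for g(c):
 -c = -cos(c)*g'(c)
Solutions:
 g(c) = C1 + Integral(c/cos(c), c)


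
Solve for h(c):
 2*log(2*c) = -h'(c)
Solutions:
 h(c) = C1 - 2*c*log(c) - c*log(4) + 2*c


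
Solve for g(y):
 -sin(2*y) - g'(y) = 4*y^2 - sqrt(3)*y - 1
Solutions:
 g(y) = C1 - 4*y^3/3 + sqrt(3)*y^2/2 + y + cos(2*y)/2


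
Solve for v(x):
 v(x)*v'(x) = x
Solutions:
 v(x) = -sqrt(C1 + x^2)
 v(x) = sqrt(C1 + x^2)


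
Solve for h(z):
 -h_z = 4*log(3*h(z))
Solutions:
 Integral(1/(log(_y) + log(3)), (_y, h(z)))/4 = C1 - z


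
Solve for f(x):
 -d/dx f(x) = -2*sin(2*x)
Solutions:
 f(x) = C1 - cos(2*x)


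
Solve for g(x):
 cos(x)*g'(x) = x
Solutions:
 g(x) = C1 + Integral(x/cos(x), x)


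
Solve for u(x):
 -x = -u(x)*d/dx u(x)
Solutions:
 u(x) = -sqrt(C1 + x^2)
 u(x) = sqrt(C1 + x^2)


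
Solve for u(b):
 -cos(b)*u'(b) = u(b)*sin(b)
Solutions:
 u(b) = C1*cos(b)


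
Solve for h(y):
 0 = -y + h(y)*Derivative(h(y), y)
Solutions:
 h(y) = -sqrt(C1 + y^2)
 h(y) = sqrt(C1 + y^2)


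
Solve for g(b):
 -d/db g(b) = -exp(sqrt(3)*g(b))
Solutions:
 g(b) = sqrt(3)*(2*log(-1/(C1 + b)) - log(3))/6


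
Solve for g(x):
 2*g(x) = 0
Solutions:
 g(x) = 0


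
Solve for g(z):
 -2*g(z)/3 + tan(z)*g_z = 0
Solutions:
 g(z) = C1*sin(z)^(2/3)


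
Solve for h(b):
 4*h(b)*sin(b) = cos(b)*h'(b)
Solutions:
 h(b) = C1/cos(b)^4


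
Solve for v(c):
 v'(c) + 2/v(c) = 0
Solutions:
 v(c) = -sqrt(C1 - 4*c)
 v(c) = sqrt(C1 - 4*c)


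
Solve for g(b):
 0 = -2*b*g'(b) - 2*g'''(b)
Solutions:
 g(b) = C1 + Integral(C2*airyai(-b) + C3*airybi(-b), b)


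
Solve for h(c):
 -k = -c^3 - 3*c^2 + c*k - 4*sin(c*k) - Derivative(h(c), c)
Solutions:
 h(c) = C1 - c^4/4 - c^3 + c^2*k/2 + c*k + 4*cos(c*k)/k


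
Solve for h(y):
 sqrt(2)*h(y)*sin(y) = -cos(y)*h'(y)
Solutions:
 h(y) = C1*cos(y)^(sqrt(2))


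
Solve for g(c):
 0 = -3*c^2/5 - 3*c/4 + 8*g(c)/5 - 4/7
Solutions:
 g(c) = 3*c^2/8 + 15*c/32 + 5/14


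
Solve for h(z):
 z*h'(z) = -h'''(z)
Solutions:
 h(z) = C1 + Integral(C2*airyai(-z) + C3*airybi(-z), z)


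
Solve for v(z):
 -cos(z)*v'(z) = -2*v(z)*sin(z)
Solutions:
 v(z) = C1/cos(z)^2


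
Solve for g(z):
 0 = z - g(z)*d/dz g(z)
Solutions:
 g(z) = -sqrt(C1 + z^2)
 g(z) = sqrt(C1 + z^2)


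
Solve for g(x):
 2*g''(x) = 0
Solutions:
 g(x) = C1 + C2*x


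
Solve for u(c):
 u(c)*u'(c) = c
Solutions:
 u(c) = -sqrt(C1 + c^2)
 u(c) = sqrt(C1 + c^2)


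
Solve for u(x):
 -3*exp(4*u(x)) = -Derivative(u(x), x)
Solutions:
 u(x) = log(-(-1/(C1 + 12*x))^(1/4))
 u(x) = log(-1/(C1 + 12*x))/4
 u(x) = log(-I*(-1/(C1 + 12*x))^(1/4))
 u(x) = log(I*(-1/(C1 + 12*x))^(1/4))


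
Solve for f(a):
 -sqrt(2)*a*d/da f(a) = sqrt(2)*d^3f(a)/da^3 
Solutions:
 f(a) = C1 + Integral(C2*airyai(-a) + C3*airybi(-a), a)


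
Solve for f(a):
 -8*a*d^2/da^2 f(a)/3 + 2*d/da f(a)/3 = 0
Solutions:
 f(a) = C1 + C2*a^(5/4)


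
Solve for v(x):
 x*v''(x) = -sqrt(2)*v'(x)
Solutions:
 v(x) = C1 + C2*x^(1 - sqrt(2))


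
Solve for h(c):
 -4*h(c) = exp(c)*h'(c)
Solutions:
 h(c) = C1*exp(4*exp(-c))


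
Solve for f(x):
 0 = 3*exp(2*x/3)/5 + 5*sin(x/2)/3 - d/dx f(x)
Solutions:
 f(x) = C1 + 9*exp(2*x/3)/10 - 10*cos(x/2)/3


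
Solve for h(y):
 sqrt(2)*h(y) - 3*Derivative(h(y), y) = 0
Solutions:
 h(y) = C1*exp(sqrt(2)*y/3)


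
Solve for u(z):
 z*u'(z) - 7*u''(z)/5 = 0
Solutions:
 u(z) = C1 + C2*erfi(sqrt(70)*z/14)


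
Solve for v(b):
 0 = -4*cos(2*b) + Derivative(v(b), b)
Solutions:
 v(b) = C1 + 2*sin(2*b)


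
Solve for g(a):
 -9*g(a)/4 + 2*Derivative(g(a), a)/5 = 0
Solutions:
 g(a) = C1*exp(45*a/8)


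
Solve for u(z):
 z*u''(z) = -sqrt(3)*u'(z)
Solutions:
 u(z) = C1 + C2*z^(1 - sqrt(3))


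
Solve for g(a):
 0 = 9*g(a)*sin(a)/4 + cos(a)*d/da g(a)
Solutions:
 g(a) = C1*cos(a)^(9/4)


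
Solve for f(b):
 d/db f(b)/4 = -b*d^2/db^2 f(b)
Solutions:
 f(b) = C1 + C2*b^(3/4)


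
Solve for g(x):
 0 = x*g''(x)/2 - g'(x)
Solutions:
 g(x) = C1 + C2*x^3


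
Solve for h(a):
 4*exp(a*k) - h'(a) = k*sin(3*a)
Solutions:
 h(a) = C1 + k*cos(3*a)/3 + 4*exp(a*k)/k


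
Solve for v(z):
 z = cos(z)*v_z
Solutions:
 v(z) = C1 + Integral(z/cos(z), z)


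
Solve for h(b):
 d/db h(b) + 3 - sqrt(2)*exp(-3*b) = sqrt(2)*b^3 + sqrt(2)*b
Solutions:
 h(b) = C1 + sqrt(2)*b^4/4 + sqrt(2)*b^2/2 - 3*b - sqrt(2)*exp(-3*b)/3


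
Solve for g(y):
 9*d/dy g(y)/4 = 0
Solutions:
 g(y) = C1


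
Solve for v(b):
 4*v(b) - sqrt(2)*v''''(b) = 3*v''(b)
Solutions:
 v(b) = C1*exp(-2^(1/4)*b*sqrt(-3 + sqrt(9 + 16*sqrt(2)))/2) + C2*exp(2^(1/4)*b*sqrt(-3 + sqrt(9 + 16*sqrt(2)))/2) + C3*sin(2^(1/4)*b*sqrt(3 + sqrt(9 + 16*sqrt(2)))/2) + C4*cosh(2^(1/4)*b*sqrt(-sqrt(9 + 16*sqrt(2)) - 3)/2)


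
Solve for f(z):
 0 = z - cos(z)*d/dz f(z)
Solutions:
 f(z) = C1 + Integral(z/cos(z), z)


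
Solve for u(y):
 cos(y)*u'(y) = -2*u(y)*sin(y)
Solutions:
 u(y) = C1*cos(y)^2


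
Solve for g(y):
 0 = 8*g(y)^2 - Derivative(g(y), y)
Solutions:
 g(y) = -1/(C1 + 8*y)


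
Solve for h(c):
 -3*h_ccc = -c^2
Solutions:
 h(c) = C1 + C2*c + C3*c^2 + c^5/180


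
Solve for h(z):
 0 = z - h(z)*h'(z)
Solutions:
 h(z) = -sqrt(C1 + z^2)
 h(z) = sqrt(C1 + z^2)
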